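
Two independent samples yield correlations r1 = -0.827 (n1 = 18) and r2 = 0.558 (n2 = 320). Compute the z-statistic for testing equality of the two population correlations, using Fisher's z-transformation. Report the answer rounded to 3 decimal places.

-6.844

Fisher z-transforms: z1 = atanh(-0.827) = -1.178569, z2 = atanh(0.558) = 0.629924; difference d = -1.808493
Var(d) = 1/15 + 1/317 = 0.0666667 + 0.0031546 = 0.0698213
z = d/√Var(d) = -1.808493 / √0.0698213 = -1.808493 / 0.264237 = -6.844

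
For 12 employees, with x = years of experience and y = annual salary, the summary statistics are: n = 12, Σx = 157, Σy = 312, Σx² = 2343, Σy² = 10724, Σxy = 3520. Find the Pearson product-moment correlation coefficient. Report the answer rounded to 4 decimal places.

S_xy = nΣxy − ΣxΣy = 12·3520 − 157·312 = 42240 − 48984 = -6744
S_xx = nΣx² − (Σx)² = 12·2343 − 157² = 28116 − 24649 = 3467
S_yy = nΣy² − (Σy)² = 12·10724 − 312² = 128688 − 97344 = 31344
r = S_xy / √(S_xx·S_yy) = -6744 / √(3467·31344) = -6744 / √108669648 = -6744 / 10424.4735 = -0.6469

-0.6469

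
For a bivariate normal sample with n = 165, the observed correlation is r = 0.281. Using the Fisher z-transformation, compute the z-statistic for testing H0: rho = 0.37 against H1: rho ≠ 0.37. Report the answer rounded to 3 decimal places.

-1.268

z_r = atanh(0.281) = 0.288767,  z_0 = atanh(0.37) = 0.388423
SE = 1/√(n−3) = 1/√162 = 0.078567
z = (z_r − z_0)/SE = (0.288767 − 0.388423) / 0.078567 = -0.099656 / 0.078567 = -1.268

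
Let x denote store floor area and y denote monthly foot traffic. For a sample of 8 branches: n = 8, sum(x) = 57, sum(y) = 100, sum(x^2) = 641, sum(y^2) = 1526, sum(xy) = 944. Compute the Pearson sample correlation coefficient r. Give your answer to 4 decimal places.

Numerator: nΣxy − (Σx)(Σy) = 8·944 − (57)(100) = 1852
Denominator: √[(nΣx²−(Σx)²)(nΣy²−(Σy)²)]
  nΣx²−(Σx)² = 8·641 − 3249 = 1879;  nΣy²−(Σy)² = 8·1526 − 10000 = 2208
  √(1879·2208) = √4148832 = 2036.8682
r = 1852 / 2036.8682 = 0.9092

0.9092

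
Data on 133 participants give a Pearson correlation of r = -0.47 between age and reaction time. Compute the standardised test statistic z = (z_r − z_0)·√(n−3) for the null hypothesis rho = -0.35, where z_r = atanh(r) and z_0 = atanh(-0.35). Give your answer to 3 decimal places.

-1.649

Fisher z: atanh(-0.47) = -0.510070, atanh(-0.35) = -0.365444
z = (z_r − z_0)·√(n−3) = (-0.510070 − (-0.365444))·√130 = -0.144626 · 11.401754 = -1.649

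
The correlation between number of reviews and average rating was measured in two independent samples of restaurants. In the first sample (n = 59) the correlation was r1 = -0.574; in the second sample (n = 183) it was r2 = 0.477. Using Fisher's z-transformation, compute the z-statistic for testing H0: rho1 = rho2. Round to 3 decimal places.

-7.663

Fisher z-transforms: z1 = atanh(-0.574) = -0.653468, z2 = atanh(0.477) = 0.519093; difference d = -1.172561
Var(d) = 1/56 + 1/180 = 0.0178571 + 0.0055556 = 0.0234127
z = d/√Var(d) = -1.172561 / √0.0234127 = -1.172561 / 0.153012 = -7.663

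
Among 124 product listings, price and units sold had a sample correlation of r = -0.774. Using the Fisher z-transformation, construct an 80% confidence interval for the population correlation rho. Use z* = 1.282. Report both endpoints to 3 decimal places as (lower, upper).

z_r = atanh(-0.774) = -1.030229;  SE = 1/√(n−3) = 1/√121 = 0.090909
z-limits: -1.030229 ± 1.282·0.090909 = -1.030229 ± 0.116545 = [-1.146774, -0.913684]
ρ-limits: (tanh -1.146774, tanh -0.913684) = (-0.817, -0.723)

(-0.817, -0.723)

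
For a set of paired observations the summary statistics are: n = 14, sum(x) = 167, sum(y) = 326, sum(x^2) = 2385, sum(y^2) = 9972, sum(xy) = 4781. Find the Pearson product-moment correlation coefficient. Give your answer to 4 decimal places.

Numerator: nΣxy − (Σx)(Σy) = 14·4781 − (167)(326) = 12492
Denominator: √[(nΣx²−(Σx)²)(nΣy²−(Σy)²)]
  nΣx²−(Σx)² = 14·2385 − 27889 = 5501;  nΣy²−(Σy)² = 14·9972 − 106276 = 33332
  √(5501·33332) = √183359332 = 13541.0240
r = 12492 / 13541.0240 = 0.9225

0.9225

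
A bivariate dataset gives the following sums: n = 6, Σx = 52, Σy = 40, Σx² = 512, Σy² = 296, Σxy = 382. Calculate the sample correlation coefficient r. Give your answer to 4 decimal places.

Numerator: nΣxy − (Σx)(Σy) = 6·382 − (52)(40) = 212
Denominator: √[(nΣx²−(Σx)²)(nΣy²−(Σy)²)]
  nΣx²−(Σx)² = 6·512 − 2704 = 368;  nΣy²−(Σy)² = 6·296 − 1600 = 176
  √(368·176) = √64768 = 254.4956
r = 212 / 254.4956 = 0.8330

0.8330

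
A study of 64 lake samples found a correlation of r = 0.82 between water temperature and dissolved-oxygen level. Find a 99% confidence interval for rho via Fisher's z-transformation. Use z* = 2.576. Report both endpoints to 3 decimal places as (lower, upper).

(0.679, 0.903)

Fisher z: z_r = atanh(r) = ½·ln((1+0.82)/(1−0.82)) = 1.156817
SE(z) = 1/√(n−3) = 1/√61 = 0.128037
99% ⇒ z* = 2.576; margin = 2.576·0.128037 = 0.329823
CI on z-scale: (0.826994, 1.486640)
Back-transform: tanh(0.826994) = 0.678859, tanh(1.486640) = 0.902705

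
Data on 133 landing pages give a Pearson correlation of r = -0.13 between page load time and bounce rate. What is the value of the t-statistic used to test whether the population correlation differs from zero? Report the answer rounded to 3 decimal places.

1 − r² = 1 − 0.0169 = 0.9831;  √(1−r²) = 0.991514
√(n−2) = √131 = 11.445523
t = r·√(n−2)/√(1−r²) = -0.13 · 11.445523 / 0.991514 = -1.501

-1.501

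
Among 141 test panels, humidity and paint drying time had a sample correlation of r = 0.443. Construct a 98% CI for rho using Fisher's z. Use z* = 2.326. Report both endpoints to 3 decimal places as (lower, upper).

(0.271, 0.588)

Fisher z: z_r = atanh(r) = ½·ln((1+0.443)/(1−0.443)) = 0.475957
SE(z) = 1/√(n−3) = 1/√138 = 0.085126
98% ⇒ z* = 2.326; margin = 2.326·0.085126 = 0.198003
CI on z-scale: (0.277954, 0.673960)
Back-transform: tanh(0.277954) = 0.271010, tanh(0.673960) = 0.587579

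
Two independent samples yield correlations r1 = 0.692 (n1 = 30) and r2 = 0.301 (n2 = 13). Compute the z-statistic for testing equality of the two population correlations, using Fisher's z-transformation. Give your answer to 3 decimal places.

z1 = atanh(0.692) = 0.851783,  z2 = atanh(0.301) = 0.310619
SE = √(1/(n1−3) + 1/(n2−3)) = √(1/27 + 1/10) = √(0.0370370 + 0.1000000) = √0.1370370 = 0.370185
z = (z1 − z2)/SE = (0.851783 − 0.310619) / 0.370185 = 0.541164 / 0.370185 = 1.462

1.462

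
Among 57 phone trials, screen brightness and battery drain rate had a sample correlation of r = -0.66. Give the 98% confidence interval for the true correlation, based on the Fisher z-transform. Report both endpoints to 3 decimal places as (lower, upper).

(-0.804, -0.443)

Fisher z: z_r = atanh(r) = ½·ln((1+(-0.66))/(1−(-0.66))) = -0.792814
SE(z) = 1/√(n−3) = 1/√54 = 0.136083
98% ⇒ z* = 2.326; margin = 2.326·0.136083 = 0.316529
CI on z-scale: (-1.109343, -0.476285)
Back-transform: tanh(-1.109343) = -0.803830, tanh(-0.476285) = -0.443263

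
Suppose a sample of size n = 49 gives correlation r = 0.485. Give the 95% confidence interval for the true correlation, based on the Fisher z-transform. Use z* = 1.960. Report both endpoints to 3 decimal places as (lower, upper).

z_r = atanh(0.485) = 0.529502;  SE = 1/√(n−3) = 1/√46 = 0.147442
z-limits: 0.529502 ± 1.960·0.147442 = 0.529502 ± 0.288986 = [0.240516, 0.818488]
ρ-limits: (tanh 0.240516, tanh 0.818488) = (0.236, 0.674)

(0.236, 0.674)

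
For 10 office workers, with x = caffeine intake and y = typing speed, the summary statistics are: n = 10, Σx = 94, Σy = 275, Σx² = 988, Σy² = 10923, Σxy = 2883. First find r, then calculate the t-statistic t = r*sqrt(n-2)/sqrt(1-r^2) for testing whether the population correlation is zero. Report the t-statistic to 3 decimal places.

1.647

Numerator: nΣxy − (Σx)(Σy) = 10·2883 − (94)(275) = 2980
Denominator: √[(nΣx²−(Σx)²)(nΣy²−(Σy)²)]
  nΣx²−(Σx)² = 10·988 − 8836 = 1044;  nΣy²−(Σy)² = 10·10923 − 75625 = 33605
  √(1044·33605) = √35083620 = 5923.1427
r = 2980 / 5923.1427 = 0.5031
t = r·√(n−2)/√(1−r²) = 0.5031·√8 / √(1−0.253110) = 1.422982 / 0.864228 = 1.647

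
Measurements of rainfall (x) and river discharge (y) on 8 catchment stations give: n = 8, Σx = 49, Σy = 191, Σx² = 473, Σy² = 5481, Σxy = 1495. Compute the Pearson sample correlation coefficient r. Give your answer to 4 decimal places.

Numerator: nΣxy − (Σx)(Σy) = 8·1495 − (49)(191) = 2601
Denominator: √[(nΣx²−(Σx)²)(nΣy²−(Σy)²)]
  nΣx²−(Σx)² = 8·473 − 2401 = 1383;  nΣy²−(Σy)² = 8·5481 − 36481 = 7367
  √(1383·7367) = √10188561 = 3191.9525
r = 2601 / 3191.9525 = 0.8149

0.8149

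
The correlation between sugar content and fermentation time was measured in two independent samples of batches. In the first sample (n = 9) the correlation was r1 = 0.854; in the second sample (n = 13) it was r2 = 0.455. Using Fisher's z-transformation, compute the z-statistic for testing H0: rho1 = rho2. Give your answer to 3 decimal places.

Fisher z-transforms: z1 = atanh(0.854) = 1.270747, z2 = atanh(0.455) = 0.490988; difference d = 0.779759
Var(d) = 1/6 + 1/10 = 0.1666667 + 0.1000000 = 0.2666667
z = d/√Var(d) = 0.779759 / √0.2666667 = 0.779759 / 0.516398 = 1.510

1.510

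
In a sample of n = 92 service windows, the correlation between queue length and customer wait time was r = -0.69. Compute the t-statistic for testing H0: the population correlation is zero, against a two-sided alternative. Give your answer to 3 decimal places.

1 − r² = 1 − 0.4761 = 0.5239;  √(1−r²) = 0.723809
√(n−2) = √90 = 9.486833
t = r·√(n−2)/√(1−r²) = -0.69 · 9.486833 / 0.723809 = -9.044

-9.044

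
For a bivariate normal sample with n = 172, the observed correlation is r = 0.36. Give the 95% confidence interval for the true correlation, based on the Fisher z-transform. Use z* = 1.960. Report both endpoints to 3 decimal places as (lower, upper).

(0.222, 0.484)

Fisher z: z_r = atanh(r) = ½·ln((1+0.36)/(1−0.36)) = 0.376886
SE(z) = 1/√(n−3) = 1/√169 = 0.076923
95% ⇒ z* = 1.960; margin = 1.960·0.076923 = 0.150769
CI on z-scale: (0.226117, 0.527655)
Back-transform: tanh(0.226117) = 0.222341, tanh(0.527655) = 0.483587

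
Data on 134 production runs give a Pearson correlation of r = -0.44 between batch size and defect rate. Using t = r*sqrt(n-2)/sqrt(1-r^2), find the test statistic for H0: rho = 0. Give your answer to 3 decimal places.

-5.629

t = r·√(n−2) / √(1−r²) with r = -0.44, n = 134
  = -0.44·√132 / √(1 − 0.1936)
  = -0.44·11.489125 / 0.897998
  = -5.055215 / 0.897998 = -5.629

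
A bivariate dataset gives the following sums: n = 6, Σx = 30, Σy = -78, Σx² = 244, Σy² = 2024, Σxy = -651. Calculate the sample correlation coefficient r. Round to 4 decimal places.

-0.8471

Numerator: nΣxy − (Σx)(Σy) = 6·(-651) − (30)(-78) = -1566
Denominator: √[(nΣx²−(Σx)²)(nΣy²−(Σy)²)]
  nΣx²−(Σx)² = 6·244 − 900 = 564;  nΣy²−(Σy)² = 6·2024 − 6084 = 6060
  √(564·6060) = √3417840 = 1848.7401
r = -1566 / 1848.7401 = -0.8471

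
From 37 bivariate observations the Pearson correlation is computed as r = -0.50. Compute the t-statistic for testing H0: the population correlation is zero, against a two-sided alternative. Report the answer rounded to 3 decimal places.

1 − r² = 1 − 0.2500 = 0.7500;  √(1−r²) = 0.866025
√(n−2) = √35 = 5.916080
t = r·√(n−2)/√(1−r²) = -0.50 · 5.916080 / 0.866025 = -3.416

-3.416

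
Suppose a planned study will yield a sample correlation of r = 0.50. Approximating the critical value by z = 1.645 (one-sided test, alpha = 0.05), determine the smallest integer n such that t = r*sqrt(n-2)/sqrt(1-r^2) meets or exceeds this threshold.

11

r√(n−2)/√(1−r²) ≥ 1.645  ⇔  n−2 ≥ (1.645)²·(1−r²)/r²
(1−r²)/r² = (1−0.2500)/0.2500 = 3.0000
n ≥ 2 + 2.706025·3.0000 = 2 + 8.1181 = 10.1181
⌈10.1181⌉ = 11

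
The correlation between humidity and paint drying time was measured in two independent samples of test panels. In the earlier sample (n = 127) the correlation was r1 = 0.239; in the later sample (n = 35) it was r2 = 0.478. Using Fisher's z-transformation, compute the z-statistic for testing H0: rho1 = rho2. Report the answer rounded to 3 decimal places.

Fisher z-transforms: z1 = atanh(0.239) = 0.243713, z2 = atanh(0.478) = 0.520389; difference d = -0.276676
Var(d) = 1/124 + 1/32 = 0.0080645 + 0.0312500 = 0.0393145
z = d/√Var(d) = -0.276676 / √0.0393145 = -0.276676 / 0.198279 = -1.395

-1.395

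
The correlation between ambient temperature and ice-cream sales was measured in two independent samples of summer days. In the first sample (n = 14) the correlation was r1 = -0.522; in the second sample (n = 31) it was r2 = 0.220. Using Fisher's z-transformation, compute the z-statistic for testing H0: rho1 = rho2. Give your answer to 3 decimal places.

-2.256

Fisher z-transforms: z1 = atanh(-0.522) = -0.579085, z2 = atanh(0.220) = 0.223656; difference d = -0.802741
Var(d) = 1/11 + 1/28 = 0.0909091 + 0.0357143 = 0.1266234
z = d/√Var(d) = -0.802741 / √0.1266234 = -0.802741 / 0.355842 = -2.256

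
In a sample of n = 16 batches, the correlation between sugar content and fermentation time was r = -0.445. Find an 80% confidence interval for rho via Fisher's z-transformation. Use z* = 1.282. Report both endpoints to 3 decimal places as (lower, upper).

(-0.683, -0.122)

Fisher z: z_r = atanh(r) = ½·ln((1+(-0.445))/(1−(-0.445))) = -0.478448
SE(z) = 1/√(n−3) = 1/√13 = 0.277350
80% ⇒ z* = 1.282; margin = 1.282·0.277350 = 0.355563
CI on z-scale: (-0.834011, -0.122885)
Back-transform: tanh(-0.834011) = -0.682624, tanh(-0.122885) = -0.122270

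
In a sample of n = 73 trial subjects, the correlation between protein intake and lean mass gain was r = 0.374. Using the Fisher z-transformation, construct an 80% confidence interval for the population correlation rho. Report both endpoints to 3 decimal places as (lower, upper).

(0.235, 0.498)

z_r = atanh(0.374) = 0.393066;  SE = 1/√(n−3) = 1/√70 = 0.119523
z-limits: 0.393066 ± 1.282·0.119523 = 0.393066 ± 0.153228 = [0.239838, 0.546294]
ρ-limits: (tanh 0.239838, tanh 0.546294) = (0.235, 0.498)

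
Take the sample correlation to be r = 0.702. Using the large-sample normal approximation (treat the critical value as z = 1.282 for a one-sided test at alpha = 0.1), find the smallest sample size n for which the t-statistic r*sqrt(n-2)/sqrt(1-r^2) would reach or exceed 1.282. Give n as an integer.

Need r·√(n−2)/√(1−r²) ≥ 1.282
√(n−2) ≥ 1.282·√(1−0.492804) / 0.702 = 1.282·0.712177 / 0.702 = 1.3006
n−2 ≥ 1.6916  ⇒  n ≥ 3.6916
Smallest integer n = 4

4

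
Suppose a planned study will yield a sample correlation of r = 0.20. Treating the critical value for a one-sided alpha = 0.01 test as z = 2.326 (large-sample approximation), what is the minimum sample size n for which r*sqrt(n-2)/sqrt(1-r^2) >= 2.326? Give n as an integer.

r√(n−2)/√(1−r²) ≥ 2.326  ⇔  n−2 ≥ (2.326)²·(1−r²)/r²
(1−r²)/r² = (1−0.0400)/0.0400 = 24.0000
n ≥ 2 + 5.410276·24.0000 = 2 + 129.8466 = 131.8466
⌈131.8466⌉ = 132

132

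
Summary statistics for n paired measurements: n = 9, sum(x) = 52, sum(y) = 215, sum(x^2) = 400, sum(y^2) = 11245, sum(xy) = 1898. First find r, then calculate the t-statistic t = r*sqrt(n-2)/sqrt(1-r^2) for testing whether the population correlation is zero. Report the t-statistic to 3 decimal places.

4.111

S_xy = nΣxy − ΣxΣy = 9·1898 − 52·215 = 17082 − 11180 = 5902
S_xx = nΣx² − (Σx)² = 9·400 − 52² = 3600 − 2704 = 896
S_yy = nΣy² − (Σy)² = 9·11245 − 215² = 101205 − 46225 = 54980
r = S_xy / √(S_xx·S_yy) = 5902 / √(896·54980) = 5902 / √49262080 = 5902 / 7018.6950 = 0.8409
t = r·√(n−2)/√(1−r²) = 0.8409·√7 / √(1−0.707113) = 2.224812 / 0.541190 = 4.111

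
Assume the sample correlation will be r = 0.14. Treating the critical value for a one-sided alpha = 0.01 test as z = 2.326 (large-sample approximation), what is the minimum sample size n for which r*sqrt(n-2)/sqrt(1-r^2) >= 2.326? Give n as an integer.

r√(n−2)/√(1−r²) ≥ 2.326  ⇔  n−2 ≥ (2.326)²·(1−r²)/r²
(1−r²)/r² = (1−0.0196)/0.0196 = 50.0204
n ≥ 2 + 5.410276·50.0204 = 2 + 270.6242 = 272.6242
⌈272.6242⌉ = 273

273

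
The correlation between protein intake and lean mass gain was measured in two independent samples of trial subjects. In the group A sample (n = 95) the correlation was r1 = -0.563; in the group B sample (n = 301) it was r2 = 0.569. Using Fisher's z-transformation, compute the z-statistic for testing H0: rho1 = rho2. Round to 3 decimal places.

-10.759

Fisher z-transforms: z1 = atanh(-0.563) = -0.637215, z2 = atanh(0.569) = 0.646043; difference d = -1.283258
Var(d) = 1/92 + 1/298 = 0.0108696 + 0.0033557 = 0.0142253
z = d/√Var(d) = -1.283258 / √0.0142253 = -1.283258 / 0.119270 = -10.759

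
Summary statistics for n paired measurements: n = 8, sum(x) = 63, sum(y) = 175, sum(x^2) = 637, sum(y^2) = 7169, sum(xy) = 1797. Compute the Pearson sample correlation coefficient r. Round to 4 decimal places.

Numerator: nΣxy − (Σx)(Σy) = 8·1797 − (63)(175) = 3351
Denominator: √[(nΣx²−(Σx)²)(nΣy²−(Σy)²)]
  nΣx²−(Σx)² = 8·637 − 3969 = 1127;  nΣy²−(Σy)² = 8·7169 − 30625 = 26727
  √(1127·26727) = √30121329 = 5488.2902
r = 3351 / 5488.2902 = 0.6106

0.6106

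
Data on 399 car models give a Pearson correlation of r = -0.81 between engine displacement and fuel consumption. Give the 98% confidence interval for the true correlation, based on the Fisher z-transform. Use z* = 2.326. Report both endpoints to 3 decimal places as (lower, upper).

(-0.847, -0.766)

z_r = atanh(-0.81) = -1.127029;  SE = 1/√(n−3) = 1/√396 = 0.050252
z-limits: -1.127029 ± 2.326·0.050252 = -1.127029 ± 0.116886 = [-1.243915, -1.010143]
ρ-limits: (tanh -1.243915, tanh -1.010143) = (-0.847, -0.766)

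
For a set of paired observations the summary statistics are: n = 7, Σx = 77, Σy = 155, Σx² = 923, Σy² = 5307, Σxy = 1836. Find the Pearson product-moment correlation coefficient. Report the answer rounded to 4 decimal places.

0.3470

S_xy = nΣxy − ΣxΣy = 7·1836 − 77·155 = 12852 − 11935 = 917
S_xx = nΣx² − (Σx)² = 7·923 − 77² = 6461 − 5929 = 532
S_yy = nΣy² − (Σy)² = 7·5307 − 155² = 37149 − 24025 = 13124
r = S_xy / √(S_xx·S_yy) = 917 / √(532·13124) = 917 / √6981968 = 917 / 2642.3414 = 0.3470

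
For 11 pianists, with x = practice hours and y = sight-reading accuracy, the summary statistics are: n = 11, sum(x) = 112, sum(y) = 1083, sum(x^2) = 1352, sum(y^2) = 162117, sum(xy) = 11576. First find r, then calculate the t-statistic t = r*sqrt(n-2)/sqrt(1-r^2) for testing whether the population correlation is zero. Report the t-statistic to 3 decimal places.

0.487

S_xy = nΣxy − ΣxΣy = 11·11576 − 112·1083 = 127336 − 121296 = 6040
S_xx = nΣx² − (Σx)² = 11·1352 − 112² = 14872 − 12544 = 2328
S_yy = nΣy² − (Σy)² = 11·162117 − 1083² = 1783287 − 1172889 = 610398
r = S_xy / √(S_xx·S_yy) = 6040 / √(2328·610398) = 6040 / √1421006544 = 6040 / 37696.2404 = 0.1602
t = r·√(n−2)/√(1−r²) = 0.1602·√9 / √(1−0.025664) = 0.480600 / 0.987085 = 0.487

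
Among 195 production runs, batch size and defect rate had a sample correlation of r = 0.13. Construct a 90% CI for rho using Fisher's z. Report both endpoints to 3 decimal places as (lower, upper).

z_r = atanh(0.13) = 0.130740;  SE = 1/√(n−3) = 1/√192 = 0.072169
z-limits: 0.130740 ± 1.645·0.072169 = 0.130740 ± 0.118718 = [0.012022, 0.249458]
ρ-limits: (tanh 0.012022, tanh 0.249458) = (0.012, 0.244)

(0.012, 0.244)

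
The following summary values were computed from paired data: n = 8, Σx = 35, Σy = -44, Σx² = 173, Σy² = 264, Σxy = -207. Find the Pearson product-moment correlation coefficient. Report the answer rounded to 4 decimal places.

S_xy = nΣxy − ΣxΣy = 8·(-207) − 35·(-44) = -1656 − (-1540) = -116
S_xx = nΣx² − (Σx)² = 8·173 − 35² = 1384 − 1225 = 159
S_yy = nΣy² − (Σy)² = 8·264 − (-44)² = 2112 − 1936 = 176
r = S_xy / √(S_xx·S_yy) = -116 / √(159·176) = -116 / √27984 = -116 / 167.2842 = -0.6934

-0.6934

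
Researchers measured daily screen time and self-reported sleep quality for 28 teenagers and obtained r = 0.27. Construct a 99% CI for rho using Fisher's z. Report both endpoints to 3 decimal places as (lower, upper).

(-0.234, 0.660)

z_r = atanh(0.27) = 0.276864;  SE = 1/√(n−3) = 1/√25 = 0.200000
z-limits: 0.276864 ± 2.576·0.200000 = 0.276864 ± 0.515200 = [-0.238336, 0.792064]
ρ-limits: (tanh -0.238336, tanh 0.792064) = (-0.234, 0.660)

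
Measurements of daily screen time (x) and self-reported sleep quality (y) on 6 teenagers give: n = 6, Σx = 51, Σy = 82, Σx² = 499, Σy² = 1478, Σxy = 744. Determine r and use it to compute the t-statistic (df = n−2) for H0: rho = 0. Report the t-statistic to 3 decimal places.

Numerator: nΣxy − (Σx)(Σy) = 6·744 − (51)(82) = 282
Denominator: √[(nΣx²−(Σx)²)(nΣy²−(Σy)²)]
  nΣx²−(Σx)² = 6·499 − 2601 = 393;  nΣy²−(Σy)² = 6·1478 − 6724 = 2144
  √(393·2144) = √842592 = 917.9281
r = 282 / 917.9281 = 0.3072
t = r·√(n−2)/√(1−r²) = 0.3072·√4 / √(1−0.094372) = 0.614400 / 0.951645 = 0.646

0.646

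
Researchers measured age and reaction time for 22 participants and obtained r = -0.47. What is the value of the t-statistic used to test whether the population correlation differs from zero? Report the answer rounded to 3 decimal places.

1 − r² = 1 − 0.2209 = 0.7791;  √(1−r²) = 0.882666
√(n−2) = √20 = 4.472136
t = r·√(n−2)/√(1−r²) = -0.47 · 4.472136 / 0.882666 = -2.381

-2.381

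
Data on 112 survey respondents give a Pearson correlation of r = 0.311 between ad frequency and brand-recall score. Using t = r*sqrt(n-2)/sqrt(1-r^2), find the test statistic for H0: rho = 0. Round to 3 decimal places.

t = r·√(n−2) / √(1−r²) with r = 0.311, n = 112
  = 0.311·√110 / √(1 − 0.096721)
  = 0.311·10.488088 / 0.950410
  = 3.261795 / 0.950410 = 3.432

3.432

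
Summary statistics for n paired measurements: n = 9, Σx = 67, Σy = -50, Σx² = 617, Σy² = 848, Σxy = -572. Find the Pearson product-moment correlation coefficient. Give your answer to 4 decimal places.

-0.7694

Numerator: nΣxy − (Σx)(Σy) = 9·(-572) − (67)(-50) = -1798
Denominator: √[(nΣx²−(Σx)²)(nΣy²−(Σy)²)]
  nΣx²−(Σx)² = 9·617 − 4489 = 1064;  nΣy²−(Σy)² = 9·848 − 2500 = 5132
  √(1064·5132) = √5460448 = 2336.7602
r = -1798 / 2336.7602 = -0.7694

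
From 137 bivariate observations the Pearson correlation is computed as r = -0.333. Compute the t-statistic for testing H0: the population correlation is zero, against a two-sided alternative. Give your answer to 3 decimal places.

t = r·√(n−2) / √(1−r²) with r = -0.333, n = 137
  = -0.333·√135 / √(1 − 0.110889)
  = -0.333·11.618950 / 0.942927
  = -3.869110 / 0.942927 = -4.103

-4.103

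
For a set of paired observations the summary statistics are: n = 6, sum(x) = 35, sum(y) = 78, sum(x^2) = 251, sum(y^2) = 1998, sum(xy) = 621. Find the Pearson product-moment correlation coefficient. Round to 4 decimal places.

0.7733

Numerator: nΣxy − (Σx)(Σy) = 6·621 − (35)(78) = 996
Denominator: √[(nΣx²−(Σx)²)(nΣy²−(Σy)²)]
  nΣx²−(Σx)² = 6·251 − 1225 = 281;  nΣy²−(Σy)² = 6·1998 − 6084 = 5904
  √(281·5904) = √1659024 = 1288.0311
r = 996 / 1288.0311 = 0.7733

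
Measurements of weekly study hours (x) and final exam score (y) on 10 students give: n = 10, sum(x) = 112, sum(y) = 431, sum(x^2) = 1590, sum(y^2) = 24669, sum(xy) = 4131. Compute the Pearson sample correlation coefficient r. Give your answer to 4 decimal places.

-0.4869

S_xy = nΣxy − ΣxΣy = 10·4131 − 112·431 = 41310 − 48272 = -6962
S_xx = nΣx² − (Σx)² = 10·1590 − 112² = 15900 − 12544 = 3356
S_yy = nΣy² − (Σy)² = 10·24669 − 431² = 246690 − 185761 = 60929
r = S_xy / √(S_xx·S_yy) = -6962 / √(3356·60929) = -6962 / √204477724 = -6962 / 14299.5708 = -0.4869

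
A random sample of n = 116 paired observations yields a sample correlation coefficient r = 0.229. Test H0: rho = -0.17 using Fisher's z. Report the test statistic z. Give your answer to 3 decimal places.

z_r = atanh(0.229) = 0.233134,  z_0 = atanh(-0.17) = -0.171667
SE = 1/√(n−3) = 1/√113 = 0.094072
z = (z_r − z_0)/SE = (0.233134 − (-0.171667)) / 0.094072 = 0.404801 / 0.094072 = 4.303

4.303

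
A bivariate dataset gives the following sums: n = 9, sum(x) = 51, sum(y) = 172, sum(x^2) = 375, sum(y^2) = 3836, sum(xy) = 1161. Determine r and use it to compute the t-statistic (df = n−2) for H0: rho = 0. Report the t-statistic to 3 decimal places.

4.412

Numerator: nΣxy − (Σx)(Σy) = 9·1161 − (51)(172) = 1677
Denominator: √[(nΣx²−(Σx)²)(nΣy²−(Σy)²)]
  nΣx²−(Σx)² = 9·375 − 2601 = 774;  nΣy²−(Σy)² = 9·3836 − 29584 = 4940
  √(774·4940) = √3823560 = 1955.3925
r = 1677 / 1955.3925 = 0.8576
t = r·√(n−2)/√(1−r²) = 0.8576·√7 / √(1−0.735478) = 2.268996 / 0.514317 = 4.412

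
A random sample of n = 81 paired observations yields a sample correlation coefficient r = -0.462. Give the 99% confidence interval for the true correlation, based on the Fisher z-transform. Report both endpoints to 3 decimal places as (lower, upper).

z_r = atanh(-0.462) = -0.499851;  SE = 1/√(n−3) = 1/√78 = 0.113228
z-limits: -0.499851 ± 2.576·0.113228 = -0.499851 ± 0.291675 = [-0.791526, -0.208176]
ρ-limits: (tanh -0.791526, tanh -0.208176) = (-0.659, -0.205)

(-0.659, -0.205)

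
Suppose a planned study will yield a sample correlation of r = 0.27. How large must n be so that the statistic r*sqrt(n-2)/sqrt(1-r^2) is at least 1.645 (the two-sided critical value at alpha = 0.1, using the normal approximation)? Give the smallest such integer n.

Need r·√(n−2)/√(1−r²) ≥ 1.645
√(n−2) ≥ 1.645·√(1−0.0729) / 0.27 = 1.645·0.962860 / 0.27 = 5.8663
n−2 ≥ 34.4135  ⇒  n ≥ 36.4135
Smallest integer n = 37

37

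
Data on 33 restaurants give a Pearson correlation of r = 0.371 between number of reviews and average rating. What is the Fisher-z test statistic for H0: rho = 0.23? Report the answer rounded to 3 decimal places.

Fisher z: atanh(0.371) = 0.389582, atanh(0.23) = 0.234189
z = (z_r − z_0)·√(n−3) = (0.389582 − 0.234189)·√30 = 0.155393 · 5.477226 = 0.851

0.851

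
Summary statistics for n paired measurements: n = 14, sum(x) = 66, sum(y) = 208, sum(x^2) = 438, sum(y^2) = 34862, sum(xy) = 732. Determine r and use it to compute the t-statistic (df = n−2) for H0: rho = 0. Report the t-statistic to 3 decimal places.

-0.432

Numerator: nΣxy − (Σx)(Σy) = 14·732 − (66)(208) = -3480
Denominator: √[(nΣx²−(Σx)²)(nΣy²−(Σy)²)]
  nΣx²−(Σx)² = 14·438 − 4356 = 1776;  nΣy²−(Σy)² = 14·34862 − 43264 = 444804
  √(1776·444804) = √789971904 = 28106.4388
r = -3480 / 28106.4388 = -0.1238
t = r·√(n−2)/√(1−r²) = -0.1238·√12 / √(1−0.015326) = -0.428856 / 0.992307 = -0.432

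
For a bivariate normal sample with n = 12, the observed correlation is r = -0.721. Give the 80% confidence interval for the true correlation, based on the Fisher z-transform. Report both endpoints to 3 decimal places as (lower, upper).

(-0.871, -0.448)

Fisher z: z_r = atanh(r) = ½·ln((1+(-0.721))/(1−(-0.721))) = -0.909725
SE(z) = 1/√(n−3) = 1/√9 = 0.333333
80% ⇒ z* = 1.282; margin = 1.282·0.333333 = 0.427333
CI on z-scale: (-1.337058, -0.482392)
Back-transform: tanh(-1.337058) = -0.870964, tanh(-0.482392) = -0.448157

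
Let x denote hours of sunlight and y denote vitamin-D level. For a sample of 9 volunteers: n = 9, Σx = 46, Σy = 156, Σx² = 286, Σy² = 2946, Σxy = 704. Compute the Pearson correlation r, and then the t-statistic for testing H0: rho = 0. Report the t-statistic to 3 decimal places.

Numerator: nΣxy − (Σx)(Σy) = 9·704 − (46)(156) = -840
Denominator: √[(nΣx²−(Σx)²)(nΣy²−(Σy)²)]
  nΣx²−(Σx)² = 9·286 − 2116 = 458;  nΣy²−(Σy)² = 9·2946 − 24336 = 2178
  √(458·2178) = √997524 = 998.7612
r = -840 / 998.7612 = -0.8410
t = r·√(n−2)/√(1−r²) = -0.8410·√7 / √(1−0.707281) = -2.225077 / 0.541035 = -4.113

-4.113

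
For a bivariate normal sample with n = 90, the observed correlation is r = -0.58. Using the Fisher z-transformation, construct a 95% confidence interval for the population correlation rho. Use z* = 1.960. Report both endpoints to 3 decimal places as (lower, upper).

Fisher z: z_r = atanh(r) = ½·ln((1+(-0.58))/(1−(-0.58))) = -0.662463
SE(z) = 1/√(n−3) = 1/√87 = 0.107211
95% ⇒ z* = 1.960; margin = 1.960·0.107211 = 0.210134
CI on z-scale: (-0.872597, -0.452329)
Back-transform: tanh(-0.872597) = -0.702691, tanh(-0.452329) = -0.423812

(-0.703, -0.424)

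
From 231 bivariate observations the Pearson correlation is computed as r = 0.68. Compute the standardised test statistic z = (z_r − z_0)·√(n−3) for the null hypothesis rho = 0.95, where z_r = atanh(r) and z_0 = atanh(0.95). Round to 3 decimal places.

Fisher z: atanh(0.68) = 0.829114, atanh(0.95) = 1.831781
z = (z_r − z_0)·√(n−3) = (0.829114 − 1.831781)·√228 = -1.002667 · 15.099669 = -15.140

-15.140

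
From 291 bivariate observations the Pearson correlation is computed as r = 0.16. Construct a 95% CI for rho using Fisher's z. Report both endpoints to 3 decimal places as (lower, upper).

Fisher z: z_r = atanh(r) = ½·ln((1+0.16)/(1−0.16)) = 0.161387
SE(z) = 1/√(n−3) = 1/√288 = 0.058926
95% ⇒ z* = 1.960; margin = 1.960·0.058926 = 0.115495
CI on z-scale: (0.045892, 0.276882)
Back-transform: tanh(0.045892) = 0.045860, tanh(0.276882) = 0.270017

(0.046, 0.270)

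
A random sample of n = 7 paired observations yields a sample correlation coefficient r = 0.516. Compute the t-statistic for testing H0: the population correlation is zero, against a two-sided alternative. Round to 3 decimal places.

1.347

t = r·√(n−2) / √(1−r²) with r = 0.516, n = 7
  = 0.516·√5 / √(1 − 0.266256)
  = 0.516·2.236068 / 0.856589
  = 1.153811 / 0.856589 = 1.347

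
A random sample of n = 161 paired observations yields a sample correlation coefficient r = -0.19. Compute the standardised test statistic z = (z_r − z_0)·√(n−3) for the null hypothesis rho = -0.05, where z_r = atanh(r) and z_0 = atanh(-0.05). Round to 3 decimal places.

Fisher z: atanh(-0.19) = -0.192337, atanh(-0.05) = -0.050042
z = (z_r − z_0)·√(n−3) = (-0.192337 − (-0.050042))·√158 = -0.142295 · 12.569805 = -1.789

-1.789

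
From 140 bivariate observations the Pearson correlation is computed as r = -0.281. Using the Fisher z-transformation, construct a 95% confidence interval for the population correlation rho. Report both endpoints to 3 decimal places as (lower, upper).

(-0.427, -0.121)

Fisher z: z_r = atanh(r) = ½·ln((1+(-0.281))/(1−(-0.281))) = -0.288767
SE(z) = 1/√(n−3) = 1/√137 = 0.085436
95% ⇒ z* = 1.960; margin = 1.960·0.085436 = 0.167455
CI on z-scale: (-0.456222, -0.121312)
Back-transform: tanh(-0.456222) = -0.427000, tanh(-0.121312) = -0.120720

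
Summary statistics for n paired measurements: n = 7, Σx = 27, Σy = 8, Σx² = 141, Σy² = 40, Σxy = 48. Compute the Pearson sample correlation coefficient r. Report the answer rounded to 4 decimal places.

0.5083

S_xy = nΣxy − ΣxΣy = 7·48 − 27·8 = 336 − 216 = 120
S_xx = nΣx² − (Σx)² = 7·141 − 27² = 987 − 729 = 258
S_yy = nΣy² − (Σy)² = 7·40 − 8² = 280 − 64 = 216
r = S_xy / √(S_xx·S_yy) = 120 / √(258·216) = 120 / √55728 = 120 / 236.0678 = 0.5083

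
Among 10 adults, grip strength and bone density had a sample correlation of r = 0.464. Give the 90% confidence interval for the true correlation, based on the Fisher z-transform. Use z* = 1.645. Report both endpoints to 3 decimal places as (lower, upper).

(-0.119, 0.809)

z_r = atanh(0.464) = 0.502397;  SE = 1/√(n−3) = 1/√7 = 0.377964
z-limits: 0.502397 ± 1.645·0.377964 = 0.502397 ± 0.621751 = [-0.119354, 1.124148]
ρ-limits: (tanh -0.119354, tanh 1.124148) = (-0.119, 0.809)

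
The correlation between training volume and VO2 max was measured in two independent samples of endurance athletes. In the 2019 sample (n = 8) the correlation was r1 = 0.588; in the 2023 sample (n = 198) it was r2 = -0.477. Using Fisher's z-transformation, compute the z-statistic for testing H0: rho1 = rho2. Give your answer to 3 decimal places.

z1 = atanh(0.588) = 0.674604,  z2 = atanh(-0.477) = -0.519093
SE = √(1/(n1−3) + 1/(n2−3)) = √(1/5 + 1/195) = √(0.2000000 + 0.0051282) = √0.2051282 = 0.452911
z = (z1 − z2)/SE = (0.674604 − (-0.519093)) / 0.452911 = 1.193697 / 0.452911 = 2.636

2.636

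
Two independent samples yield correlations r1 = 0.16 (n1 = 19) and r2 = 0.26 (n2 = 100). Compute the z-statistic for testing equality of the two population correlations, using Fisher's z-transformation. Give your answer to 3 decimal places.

-0.388

Fisher z-transforms: z1 = atanh(0.16) = 0.161387, z2 = atanh(0.26) = 0.266108; difference d = -0.104721
Var(d) = 1/16 + 1/97 = 0.0625000 + 0.0103093 = 0.0728093
z = d/√Var(d) = -0.104721 / √0.0728093 = -0.104721 / 0.269832 = -0.388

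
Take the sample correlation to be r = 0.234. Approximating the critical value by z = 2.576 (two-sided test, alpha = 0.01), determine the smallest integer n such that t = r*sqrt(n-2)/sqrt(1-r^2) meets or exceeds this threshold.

r√(n−2)/√(1−r²) ≥ 2.576  ⇔  n−2 ≥ (2.576)²·(1−r²)/r²
(1−r²)/r² = (1−0.054756)/0.054756 = 17.2628
n ≥ 2 + 6.635776·17.2628 = 2 + 114.5521 = 116.5521
⌈116.5521⌉ = 117

117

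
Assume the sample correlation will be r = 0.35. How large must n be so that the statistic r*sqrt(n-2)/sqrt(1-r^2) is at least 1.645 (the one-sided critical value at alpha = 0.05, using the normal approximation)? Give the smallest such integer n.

Need r·√(n−2)/√(1−r²) ≥ 1.645
√(n−2) ≥ 1.645·√(1−0.1225) / 0.35 = 1.645·0.936750 / 0.35 = 4.4027
n−2 ≥ 19.3838  ⇒  n ≥ 21.3838
Smallest integer n = 22

22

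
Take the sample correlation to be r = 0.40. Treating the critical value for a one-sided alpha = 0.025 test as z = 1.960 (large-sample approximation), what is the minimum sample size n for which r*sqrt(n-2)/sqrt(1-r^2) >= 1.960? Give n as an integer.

r√(n−2)/√(1−r²) ≥ 1.960  ⇔  n−2 ≥ (1.960)²·(1−r²)/r²
(1−r²)/r² = (1−0.1600)/0.1600 = 5.2500
n ≥ 2 + 3.8416·5.2500 = 2 + 20.1684 = 22.1684
⌈22.1684⌉ = 23

23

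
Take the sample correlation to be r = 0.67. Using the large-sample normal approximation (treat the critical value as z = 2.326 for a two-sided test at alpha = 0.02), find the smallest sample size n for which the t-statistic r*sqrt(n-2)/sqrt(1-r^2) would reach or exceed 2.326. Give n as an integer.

9

r√(n−2)/√(1−r²) ≥ 2.326  ⇔  n−2 ≥ (2.326)²·(1−r²)/r²
(1−r²)/r² = (1−0.4489)/0.4489 = 1.2277
n ≥ 2 + 5.410276·1.2277 = 2 + 6.6422 = 8.6422
⌈8.6422⌉ = 9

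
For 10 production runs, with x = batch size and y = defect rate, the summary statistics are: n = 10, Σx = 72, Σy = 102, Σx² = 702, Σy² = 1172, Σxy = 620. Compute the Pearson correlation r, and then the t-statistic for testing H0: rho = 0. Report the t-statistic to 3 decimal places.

-3.075

S_xy = nΣxy − ΣxΣy = 10·620 − 72·102 = 6200 − 7344 = -1144
S_xx = nΣx² − (Σx)² = 10·702 − 72² = 7020 − 5184 = 1836
S_yy = nΣy² − (Σy)² = 10·1172 − 102² = 11720 − 10404 = 1316
r = S_xy / √(S_xx·S_yy) = -1144 / √(1836·1316) = -1144 / √2416176 = -1144 / 1554.4054 = -0.7360
t = r·√(n−2)/√(1−r²) = -0.7360·√8 / √(1−0.541696) = -2.081722 / 0.676982 = -3.075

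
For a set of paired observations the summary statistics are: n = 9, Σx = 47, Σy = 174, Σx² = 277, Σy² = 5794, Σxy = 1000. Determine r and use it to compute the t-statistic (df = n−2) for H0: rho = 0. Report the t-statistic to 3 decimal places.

0.924

Numerator: nΣxy − (Σx)(Σy) = 9·1000 − (47)(174) = 822
Denominator: √[(nΣx²−(Σx)²)(nΣy²−(Σy)²)]
  nΣx²−(Σx)² = 9·277 − 2209 = 284;  nΣy²−(Σy)² = 9·5794 − 30276 = 21870
  √(284·21870) = √6211080 = 2492.2038
r = 822 / 2492.2038 = 0.3298
t = r·√(n−2)/√(1−r²) = 0.3298·√7 / √(1−0.108768) = 0.872569 / 0.944051 = 0.924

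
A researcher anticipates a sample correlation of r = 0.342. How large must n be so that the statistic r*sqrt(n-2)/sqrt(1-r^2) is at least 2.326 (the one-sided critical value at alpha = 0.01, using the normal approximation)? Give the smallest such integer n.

43

Need r·√(n−2)/√(1−r²) ≥ 2.326
√(n−2) ≥ 2.326·√(1−0.116964) / 0.342 = 2.326·0.939700 / 0.342 = 6.3911
n−2 ≥ 40.8462  ⇒  n ≥ 42.8462
Smallest integer n = 43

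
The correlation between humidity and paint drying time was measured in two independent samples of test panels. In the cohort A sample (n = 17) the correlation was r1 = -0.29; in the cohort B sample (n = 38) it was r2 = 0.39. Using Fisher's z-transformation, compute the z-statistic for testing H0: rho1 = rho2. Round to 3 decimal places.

-2.246

z1 = atanh(-0.29) = -0.298566,  z2 = atanh(0.39) = 0.411800
SE = √(1/(n1−3) + 1/(n2−3)) = √(1/14 + 1/35) = √(0.0714286 + 0.0285714) = √0.1000000 = 0.316228
z = (z1 − z2)/SE = (-0.298566 − 0.411800) / 0.316228 = -0.710366 / 0.316228 = -2.246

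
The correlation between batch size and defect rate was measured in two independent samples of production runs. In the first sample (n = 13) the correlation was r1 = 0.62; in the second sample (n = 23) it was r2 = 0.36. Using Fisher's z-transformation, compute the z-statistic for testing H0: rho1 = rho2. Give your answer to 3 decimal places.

z1 = atanh(0.62) = 0.725005,  z2 = atanh(0.36) = 0.376886
SE = √(1/(n1−3) + 1/(n2−3)) = √(1/10 + 1/20) = √(0.1000000 + 0.0500000) = √0.1500000 = 0.387298
z = (z1 − z2)/SE = (0.725005 − 0.376886) / 0.387298 = 0.348119 / 0.387298 = 0.899

0.899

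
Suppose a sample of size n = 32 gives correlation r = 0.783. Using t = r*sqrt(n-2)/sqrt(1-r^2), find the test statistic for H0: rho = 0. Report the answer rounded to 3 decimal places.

1 − r² = 1 − 0.613089 = 0.386911;  √(1−r²) = 0.622022
√(n−2) = √30 = 5.477226
t = r·√(n−2)/√(1−r²) = 0.783 · 5.477226 / 0.622022 = 6.895

6.895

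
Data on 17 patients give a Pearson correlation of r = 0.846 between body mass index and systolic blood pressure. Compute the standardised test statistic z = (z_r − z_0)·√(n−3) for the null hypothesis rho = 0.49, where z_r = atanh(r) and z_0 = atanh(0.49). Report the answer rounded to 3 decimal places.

Fisher z: atanh(0.846) = 1.241912, atanh(0.49) = 0.536060
z = (z_r − z_0)·√(n−3) = (1.241912 − 0.536060)·√14 = 0.705852 · 3.741657 = 2.641

2.641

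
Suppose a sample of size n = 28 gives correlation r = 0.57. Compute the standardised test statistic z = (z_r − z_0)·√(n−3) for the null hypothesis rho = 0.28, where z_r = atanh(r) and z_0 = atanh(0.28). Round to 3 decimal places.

Fisher z: atanh(0.57) = 0.647523, atanh(0.28) = 0.287682
z = (z_r − z_0)·√(n−3) = (0.647523 − 0.287682)·√25 = 0.359841 · 5.000000 = 1.799

1.799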